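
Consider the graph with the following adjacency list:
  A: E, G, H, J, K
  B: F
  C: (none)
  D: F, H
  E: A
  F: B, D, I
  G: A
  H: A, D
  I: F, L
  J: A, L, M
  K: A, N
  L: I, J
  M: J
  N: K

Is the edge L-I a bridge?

After removing L-I, the path L-J-A-H-D-F-I still connects them, so the edge is not a bridge.

No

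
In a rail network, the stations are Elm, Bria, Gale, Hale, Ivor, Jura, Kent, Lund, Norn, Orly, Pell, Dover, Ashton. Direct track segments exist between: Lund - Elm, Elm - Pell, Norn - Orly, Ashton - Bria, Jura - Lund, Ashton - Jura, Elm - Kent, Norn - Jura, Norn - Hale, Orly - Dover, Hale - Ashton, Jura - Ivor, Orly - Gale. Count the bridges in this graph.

9

The edges on the cycle Norn-Hale-Ashton-Jura-Norn are not bridges since each lies on that cycle.
But removing Gale - Orly disconnects Gale from Orly; removing Jura - Lund disconnects Jura from Lund; removing Jura - Ivor disconnects Jura from Ivor; removing Ashton - Bria disconnects Ashton from Bria — these are bridges.
In total 9 edges are bridges.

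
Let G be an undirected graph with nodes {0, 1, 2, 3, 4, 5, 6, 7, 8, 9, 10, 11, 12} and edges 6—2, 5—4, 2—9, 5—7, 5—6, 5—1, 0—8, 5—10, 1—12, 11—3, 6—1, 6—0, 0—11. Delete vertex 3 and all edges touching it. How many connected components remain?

With 3 gone, the remaining components are: {0, 1, 2, 4, 5, 6, 7, 8, 9, 10, 11, 12}.
That is 1 component.

1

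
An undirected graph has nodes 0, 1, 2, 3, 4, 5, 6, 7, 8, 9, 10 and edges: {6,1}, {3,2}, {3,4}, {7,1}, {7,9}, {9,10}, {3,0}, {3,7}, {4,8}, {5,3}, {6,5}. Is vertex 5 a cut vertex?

Deleting 5 leaves 1 component (was 1) (its neighbors 3, 6 remain connected to each other), so 5 is not a cut vertex.

No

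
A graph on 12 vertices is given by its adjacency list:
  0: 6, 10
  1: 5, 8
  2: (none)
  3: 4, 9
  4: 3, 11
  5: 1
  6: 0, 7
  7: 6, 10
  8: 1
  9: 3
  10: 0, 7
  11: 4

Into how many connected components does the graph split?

2 is isolated — a component by itself.
Starting from 1 we can reach 1, 5, 8. That is one component of size 3.
Starting from 3 we can reach 3, 4, 9, 11. That is one component of size 4.
Starting from 0 we can reach 0, 6, 7, 10. That is one component of size 4.
Total: 4 components.

4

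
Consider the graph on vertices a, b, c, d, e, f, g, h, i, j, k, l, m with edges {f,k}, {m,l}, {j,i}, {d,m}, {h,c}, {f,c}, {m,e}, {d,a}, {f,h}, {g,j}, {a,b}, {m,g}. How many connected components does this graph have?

Starting from c we can reach c, f, h, k. That is one component of size 4.
Starting from a we can reach a, b, d, e, g, i, j, l, m. That is one component of size 9.
Total: 2 components.

2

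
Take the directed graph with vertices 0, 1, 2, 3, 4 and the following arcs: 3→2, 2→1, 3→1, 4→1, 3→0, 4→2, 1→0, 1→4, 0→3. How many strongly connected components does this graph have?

1

{0, 1, 2, 3, 4} are all mutually reachable — one SCC of size 5.
That gives 1 strongly connected component.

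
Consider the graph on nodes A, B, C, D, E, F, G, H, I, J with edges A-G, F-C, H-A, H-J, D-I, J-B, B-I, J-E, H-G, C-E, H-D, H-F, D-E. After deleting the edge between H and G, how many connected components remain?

H and G are still connected via H-A-G, so the component count stays at 1.

1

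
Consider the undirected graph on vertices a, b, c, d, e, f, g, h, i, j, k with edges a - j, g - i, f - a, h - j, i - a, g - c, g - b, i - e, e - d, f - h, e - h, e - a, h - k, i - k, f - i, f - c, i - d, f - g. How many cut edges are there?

The edges on the cycle i-e-d-i are not bridges since each lies on that cycle.
But removing g - b disconnects g from b — this is a bridge.

1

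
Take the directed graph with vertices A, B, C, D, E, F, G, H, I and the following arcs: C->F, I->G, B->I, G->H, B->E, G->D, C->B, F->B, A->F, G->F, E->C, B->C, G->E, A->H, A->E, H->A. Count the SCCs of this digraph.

{A, B, C, E, F, G, H, I} are all mutually reachable — one SCC of size 8.
{D} is an SCC by itself.
That gives 2 strongly connected components.

2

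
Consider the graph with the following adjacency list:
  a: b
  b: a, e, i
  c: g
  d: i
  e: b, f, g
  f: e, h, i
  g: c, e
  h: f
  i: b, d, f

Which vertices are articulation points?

Removing b increases the component count from 1 to 2, so b is a cut vertex.
Removing e increases the component count from 1 to 2, so e is a cut vertex.
Removing f increases the component count from 1 to 2, so f is a cut vertex.
Likewise g, i are cut vertices.
By contrast removing a leaves 1 component; it is not a cut vertex. No other vertex is a cut vertex either.

b, e, f, g, i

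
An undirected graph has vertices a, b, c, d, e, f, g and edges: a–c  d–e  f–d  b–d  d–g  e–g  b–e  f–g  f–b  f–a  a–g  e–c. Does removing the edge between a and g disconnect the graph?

After removing a–g, the path a-f-g still connects them, so the edge is not a bridge.

No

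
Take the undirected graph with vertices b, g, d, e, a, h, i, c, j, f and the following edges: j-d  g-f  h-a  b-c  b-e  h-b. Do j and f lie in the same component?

No

The component containing j is {d, j}, and f is not in it.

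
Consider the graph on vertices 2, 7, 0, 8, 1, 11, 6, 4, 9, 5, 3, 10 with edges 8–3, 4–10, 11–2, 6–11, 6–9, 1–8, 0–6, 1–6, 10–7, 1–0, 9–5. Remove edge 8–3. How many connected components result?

3

Before removal there are 2 components.
8–3 is a bridge — removing it separates 8's side from 3's side.
After removal: 3 components.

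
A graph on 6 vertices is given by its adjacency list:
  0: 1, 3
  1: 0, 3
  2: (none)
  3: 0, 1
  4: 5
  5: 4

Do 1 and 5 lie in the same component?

No

The component containing 1 is {0, 1, 3}, and 5 is not in it.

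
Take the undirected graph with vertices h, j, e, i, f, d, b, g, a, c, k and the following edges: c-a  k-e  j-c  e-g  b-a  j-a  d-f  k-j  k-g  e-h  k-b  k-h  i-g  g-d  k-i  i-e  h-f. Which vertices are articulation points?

Removing k increases the component count from 1 to 2, so k is a cut vertex.
By contrast removing f leaves 1 component; it is not a cut vertex. No other vertex is a cut vertex either.

k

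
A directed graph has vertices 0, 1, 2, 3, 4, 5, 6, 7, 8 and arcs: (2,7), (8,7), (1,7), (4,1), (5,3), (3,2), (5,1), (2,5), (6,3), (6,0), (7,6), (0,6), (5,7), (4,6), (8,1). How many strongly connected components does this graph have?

{0, 1, 2, 3, 5, 6, 7} are all mutually reachable — one SCC of size 7.
{8} is an SCC by itself.
{4} is an SCC by itself.
That gives 3 strongly connected components.

3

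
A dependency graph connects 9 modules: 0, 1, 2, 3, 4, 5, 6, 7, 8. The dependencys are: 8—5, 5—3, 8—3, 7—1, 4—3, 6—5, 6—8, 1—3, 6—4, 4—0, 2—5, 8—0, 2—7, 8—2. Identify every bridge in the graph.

The edges on the cycle 6-4-0-8-6 are not bridges since each lies on that cycle.
Every edge lies on some cycle, so there are no bridges.

none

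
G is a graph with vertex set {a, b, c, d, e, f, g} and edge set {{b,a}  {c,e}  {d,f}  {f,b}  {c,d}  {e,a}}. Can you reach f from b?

Yes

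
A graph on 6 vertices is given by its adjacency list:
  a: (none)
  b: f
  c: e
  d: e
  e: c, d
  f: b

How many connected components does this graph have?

a is isolated — a component by itself.
Starting from b we can reach b, f. That is one component of size 2.
Starting from c we can reach c, d, e. That is one component of size 3.
Total: 3 components.

3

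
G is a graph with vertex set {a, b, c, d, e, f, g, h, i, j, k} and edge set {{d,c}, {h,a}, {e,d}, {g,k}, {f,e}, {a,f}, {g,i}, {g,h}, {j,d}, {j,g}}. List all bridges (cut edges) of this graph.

The edges on the cycle j-g-h-a-f-e-d-j are not bridges since each lies on that cycle.
But removing c-d disconnects c from d; removing k-g disconnects k from g; removing g-i disconnects g from i — these are bridges.

c-d, g-i, g-k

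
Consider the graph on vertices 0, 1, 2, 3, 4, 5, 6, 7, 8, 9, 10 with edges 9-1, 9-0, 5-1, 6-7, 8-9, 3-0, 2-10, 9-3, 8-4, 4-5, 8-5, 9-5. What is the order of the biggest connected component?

7

Starting from 6 we can reach 6, 7. That is one component of size 2.
Starting from 2 we can reach 2, 10. That is one component of size 2.
Starting from 0 we can reach 0, 1, 3, 4, 5, 8, 9. That is one component of size 7.
The largest has 7 vertices.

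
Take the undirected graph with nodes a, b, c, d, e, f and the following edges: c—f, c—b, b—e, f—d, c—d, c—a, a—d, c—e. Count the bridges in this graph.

The edges on the cycle c-b-e-c are not bridges since each lies on that cycle.
Every edge lies on some cycle, so there are no bridges.

0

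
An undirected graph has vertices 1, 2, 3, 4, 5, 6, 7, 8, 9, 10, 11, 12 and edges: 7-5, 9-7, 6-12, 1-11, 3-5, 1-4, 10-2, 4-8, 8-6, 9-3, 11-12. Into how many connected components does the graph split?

3

Starting from 2 we can reach 2, 10. That is one component of size 2.
Starting from 3 we can reach 3, 5, 7, 9. That is one component of size 4.
Starting from 1 we can reach 1, 4, 6, 8, 11, 12. That is one component of size 6.
Total: 3 components.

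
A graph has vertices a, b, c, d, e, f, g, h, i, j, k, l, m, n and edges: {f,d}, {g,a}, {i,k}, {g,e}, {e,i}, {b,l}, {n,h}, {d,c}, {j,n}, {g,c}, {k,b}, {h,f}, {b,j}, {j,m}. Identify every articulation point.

b, g, j

Removing b increases the component count from 1 to 2, so b is a cut vertex.
Removing g increases the component count from 1 to 2, so g is a cut vertex.
Removing j increases the component count from 1 to 2, so j is a cut vertex.
By contrast removing f leaves 1 component; it is not a cut vertex. No other vertex is a cut vertex either.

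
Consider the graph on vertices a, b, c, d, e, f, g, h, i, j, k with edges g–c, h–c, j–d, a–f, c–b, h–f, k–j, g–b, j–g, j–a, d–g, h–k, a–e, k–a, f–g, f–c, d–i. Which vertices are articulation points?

a, d

Removing a increases the component count from 1 to 2, so a is a cut vertex.
Removing d increases the component count from 1 to 2, so d is a cut vertex.
By contrast removing c leaves 1 component; it is not a cut vertex. No other vertex is a cut vertex either.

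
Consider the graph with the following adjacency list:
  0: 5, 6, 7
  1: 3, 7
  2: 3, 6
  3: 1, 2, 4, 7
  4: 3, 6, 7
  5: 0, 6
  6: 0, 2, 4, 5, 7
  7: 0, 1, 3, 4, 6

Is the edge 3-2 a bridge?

After removing 3-2, the path 3-7-6-2 still connects them, so the edge is not a bridge.

No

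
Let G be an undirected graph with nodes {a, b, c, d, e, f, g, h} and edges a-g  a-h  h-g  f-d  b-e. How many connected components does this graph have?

c is isolated — a component by itself.
Starting from d we can reach d, f. That is one component of size 2.
Starting from b we can reach b, e. That is one component of size 2.
Starting from a we can reach a, g, h. That is one component of size 3.
Total: 4 components.

4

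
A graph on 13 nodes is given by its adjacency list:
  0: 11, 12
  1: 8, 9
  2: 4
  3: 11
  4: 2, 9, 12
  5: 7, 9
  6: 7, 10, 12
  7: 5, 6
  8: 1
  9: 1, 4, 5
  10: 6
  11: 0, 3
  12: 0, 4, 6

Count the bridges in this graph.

The edges on the cycle 7-5-9-4-12-6-7 are not bridges since each lies on that cycle.
But removing 9-1 disconnects 9 from 1; removing 8-1 disconnects 8 from 1; removing 11-0 disconnects 11 from 0; removing 2-4 disconnects 2 from 4 — these are bridges.
In total 7 edges are bridges.

7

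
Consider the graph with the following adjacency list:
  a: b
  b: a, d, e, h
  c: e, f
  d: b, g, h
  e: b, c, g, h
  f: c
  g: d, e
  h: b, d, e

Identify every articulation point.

Removing b increases the component count from 1 to 2, so b is a cut vertex.
Removing c increases the component count from 1 to 2, so c is a cut vertex.
Removing e increases the component count from 1 to 2, so e is a cut vertex.
By contrast removing g leaves 1 component; it is not a cut vertex. No other vertex is a cut vertex either.

b, c, e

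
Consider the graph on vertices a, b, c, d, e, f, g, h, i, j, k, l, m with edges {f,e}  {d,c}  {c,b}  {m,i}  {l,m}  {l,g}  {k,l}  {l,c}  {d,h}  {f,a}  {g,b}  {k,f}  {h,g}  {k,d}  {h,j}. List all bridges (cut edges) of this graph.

a-f, e-f, f-k, h-j, i-m, l-m

The edges on the cycle k-d-h-g-l-k are not bridges since each lies on that cycle.
But removing l—m disconnects l from m; removing i—m disconnects i from m; removing k—f disconnects k from f; removing f—a disconnects f from a — these are bridges.
In total 6 edges are bridges.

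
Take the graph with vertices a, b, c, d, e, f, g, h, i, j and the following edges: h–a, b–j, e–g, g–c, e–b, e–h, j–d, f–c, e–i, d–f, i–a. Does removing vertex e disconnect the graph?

Deleting e raises the number of components from 1 to 2, so e is a cut vertex.

Yes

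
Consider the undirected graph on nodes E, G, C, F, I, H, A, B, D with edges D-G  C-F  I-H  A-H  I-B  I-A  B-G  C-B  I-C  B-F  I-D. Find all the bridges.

none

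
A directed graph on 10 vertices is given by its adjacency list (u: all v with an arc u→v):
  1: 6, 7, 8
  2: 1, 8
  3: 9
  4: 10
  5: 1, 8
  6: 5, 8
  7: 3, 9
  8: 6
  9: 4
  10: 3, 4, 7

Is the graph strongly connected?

No

There is no directed path from 10 to 6, so the graph is not strongly connected.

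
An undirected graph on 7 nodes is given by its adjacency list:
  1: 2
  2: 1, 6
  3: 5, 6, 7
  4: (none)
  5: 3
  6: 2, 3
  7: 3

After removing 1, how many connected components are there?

2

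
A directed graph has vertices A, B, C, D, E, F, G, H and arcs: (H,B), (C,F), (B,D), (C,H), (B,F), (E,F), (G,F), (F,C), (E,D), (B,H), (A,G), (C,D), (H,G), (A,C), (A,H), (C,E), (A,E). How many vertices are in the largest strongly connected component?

{B, C, E, F, G, H} are all mutually reachable — one SCC of size 6.
{A} is an SCC by itself.
{D} is an SCC by itself.
The largest has 6 vertices.

6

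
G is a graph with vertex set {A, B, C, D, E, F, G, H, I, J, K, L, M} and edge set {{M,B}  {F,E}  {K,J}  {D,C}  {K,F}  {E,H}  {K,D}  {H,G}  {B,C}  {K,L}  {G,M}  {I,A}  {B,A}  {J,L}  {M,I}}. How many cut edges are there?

The edges on the cycle K-J-L-K are not bridges since each lies on that cycle.
Every edge lies on some cycle, so there are no bridges.

0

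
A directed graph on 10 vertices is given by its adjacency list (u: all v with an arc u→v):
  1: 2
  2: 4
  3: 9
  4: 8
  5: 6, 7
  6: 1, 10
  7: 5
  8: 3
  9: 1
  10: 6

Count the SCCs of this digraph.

3

{1, 2, 3, 4, 8, 9} are all mutually reachable — one SCC of size 6.
{5, 7} are all mutually reachable — one SCC of size 2.
{6, 10} are all mutually reachable — one SCC of size 2.
That gives 3 strongly connected components.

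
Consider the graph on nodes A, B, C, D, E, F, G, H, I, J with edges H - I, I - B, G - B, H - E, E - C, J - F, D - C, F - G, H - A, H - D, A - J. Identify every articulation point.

H

Removing H increases the component count from 1 to 2, so H is a cut vertex.
By contrast removing C leaves 1 component; it is not a cut vertex. No other vertex is a cut vertex either.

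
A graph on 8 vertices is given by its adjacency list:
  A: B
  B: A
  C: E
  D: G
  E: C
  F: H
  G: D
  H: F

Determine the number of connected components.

Starting from D we can reach D, G. That is one component of size 2.
Starting from C we can reach C, E. That is one component of size 2.
Starting from A we can reach A, B. That is one component of size 2.
Starting from F we can reach F, H. That is one component of size 2.
Total: 4 components.

4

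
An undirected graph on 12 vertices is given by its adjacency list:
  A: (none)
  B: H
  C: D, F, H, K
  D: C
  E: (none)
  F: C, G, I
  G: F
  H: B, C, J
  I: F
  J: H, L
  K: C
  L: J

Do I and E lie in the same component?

No

The component containing I is {B, C, D, F, G, H, I, J, K, L}, and E is not in it.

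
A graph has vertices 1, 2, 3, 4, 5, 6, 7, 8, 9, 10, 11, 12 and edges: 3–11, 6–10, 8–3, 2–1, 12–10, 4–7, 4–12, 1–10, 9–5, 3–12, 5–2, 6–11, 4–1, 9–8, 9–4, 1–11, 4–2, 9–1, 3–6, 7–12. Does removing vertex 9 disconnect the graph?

No

Deleting 9 leaves 1 component (was 1) (its neighbors 1, 4, 5, 8 remain connected to each other), so 9 is not a cut vertex.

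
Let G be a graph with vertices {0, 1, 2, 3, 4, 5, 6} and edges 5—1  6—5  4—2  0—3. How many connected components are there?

Starting from 0 we can reach 0, 3. That is one component of size 2.
Starting from 2 we can reach 2, 4. That is one component of size 2.
Starting from 1 we can reach 1, 5, 6. That is one component of size 3.
Total: 3 components.

3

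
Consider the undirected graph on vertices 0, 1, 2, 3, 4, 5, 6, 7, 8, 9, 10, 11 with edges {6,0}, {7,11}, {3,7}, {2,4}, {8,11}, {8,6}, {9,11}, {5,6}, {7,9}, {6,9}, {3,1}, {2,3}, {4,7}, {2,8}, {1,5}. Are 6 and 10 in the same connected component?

No

The component containing 6 is {0, 1, 2, 3, 4, 5, 6, 7, 8, 9, 11}, and 10 is not in it.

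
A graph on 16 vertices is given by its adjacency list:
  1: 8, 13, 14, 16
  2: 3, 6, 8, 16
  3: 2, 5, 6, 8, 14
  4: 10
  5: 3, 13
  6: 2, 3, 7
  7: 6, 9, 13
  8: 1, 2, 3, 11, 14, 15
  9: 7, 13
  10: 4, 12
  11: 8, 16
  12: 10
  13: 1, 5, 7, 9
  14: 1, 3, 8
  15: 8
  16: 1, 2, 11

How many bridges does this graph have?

The edges on the cycle 6-3-5-13-7-6 are not bridges since each lies on that cycle.
But removing 4-10 disconnects 4 from 10; removing 10-12 disconnects 10 from 12; removing 15-8 disconnects 15 from 8 — these are bridges.
That makes 3 bridges.

3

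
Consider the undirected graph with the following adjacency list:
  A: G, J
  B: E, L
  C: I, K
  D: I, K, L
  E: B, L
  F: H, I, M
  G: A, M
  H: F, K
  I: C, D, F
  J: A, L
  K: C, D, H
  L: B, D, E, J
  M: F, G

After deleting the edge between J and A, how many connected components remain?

J and A are still connected via J-L-D-I-F-M-G-A, so the component count stays at 1.

1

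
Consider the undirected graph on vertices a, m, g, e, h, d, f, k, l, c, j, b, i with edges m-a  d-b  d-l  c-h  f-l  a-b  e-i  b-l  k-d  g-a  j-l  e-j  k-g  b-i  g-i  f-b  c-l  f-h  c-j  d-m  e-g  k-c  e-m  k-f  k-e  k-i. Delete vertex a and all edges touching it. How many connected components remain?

1

With a gone, the remaining components are: {b, c, d, e, f, g, h, i, j, k, l, m}.
That is 1 component.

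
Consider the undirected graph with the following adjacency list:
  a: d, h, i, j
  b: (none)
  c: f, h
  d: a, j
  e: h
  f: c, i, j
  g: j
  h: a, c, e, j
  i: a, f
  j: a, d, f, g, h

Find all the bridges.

e-h, g-j

The edges on the cycle h-a-j-f-c-h are not bridges since each lies on that cycle.
But removing g-j disconnects g from j; removing e-h disconnects e from h — these are bridges.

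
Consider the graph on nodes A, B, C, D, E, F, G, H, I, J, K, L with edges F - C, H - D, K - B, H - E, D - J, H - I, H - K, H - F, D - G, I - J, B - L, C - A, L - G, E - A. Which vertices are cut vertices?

Removing H increases the component count from 1 to 2, so H is a cut vertex.
By contrast removing D leaves 1 component; it is not a cut vertex. No other vertex is a cut vertex either.

H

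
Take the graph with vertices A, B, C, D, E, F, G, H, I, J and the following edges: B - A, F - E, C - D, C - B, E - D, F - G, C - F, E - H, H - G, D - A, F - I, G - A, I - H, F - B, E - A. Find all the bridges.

none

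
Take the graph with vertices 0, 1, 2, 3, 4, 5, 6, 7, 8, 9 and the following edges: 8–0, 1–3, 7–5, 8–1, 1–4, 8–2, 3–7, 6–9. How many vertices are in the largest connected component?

8

Starting from 6 we can reach 6, 9. That is one component of size 2.
Starting from 0 we can reach 0, 1, 2, 3, 4, 5, 7, 8. That is one component of size 8.
The largest has 8 vertices.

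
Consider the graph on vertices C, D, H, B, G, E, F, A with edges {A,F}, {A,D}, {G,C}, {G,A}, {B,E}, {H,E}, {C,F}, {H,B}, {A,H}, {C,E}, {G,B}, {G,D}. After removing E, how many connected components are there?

1

With E gone, the remaining components are: {A, B, C, D, F, G, H}.
That is 1 component.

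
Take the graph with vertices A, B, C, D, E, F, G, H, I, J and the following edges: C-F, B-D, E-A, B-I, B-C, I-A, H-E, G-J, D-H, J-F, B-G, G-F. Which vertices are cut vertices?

Removing B increases the component count from 1 to 2, so B is a cut vertex.
By contrast removing C leaves 1 component; it is not a cut vertex. No other vertex is a cut vertex either.

B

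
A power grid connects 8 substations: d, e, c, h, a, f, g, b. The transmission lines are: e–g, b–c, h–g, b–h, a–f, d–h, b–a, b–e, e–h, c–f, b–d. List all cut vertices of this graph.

b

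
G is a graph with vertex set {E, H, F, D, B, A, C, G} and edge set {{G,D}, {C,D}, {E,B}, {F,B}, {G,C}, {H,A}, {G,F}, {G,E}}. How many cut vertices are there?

Removing G increases the component count from 2 to 3, so G is a cut vertex.
By contrast removing E leaves 2 components; it is not a cut vertex. No other vertex is a cut vertex either.

1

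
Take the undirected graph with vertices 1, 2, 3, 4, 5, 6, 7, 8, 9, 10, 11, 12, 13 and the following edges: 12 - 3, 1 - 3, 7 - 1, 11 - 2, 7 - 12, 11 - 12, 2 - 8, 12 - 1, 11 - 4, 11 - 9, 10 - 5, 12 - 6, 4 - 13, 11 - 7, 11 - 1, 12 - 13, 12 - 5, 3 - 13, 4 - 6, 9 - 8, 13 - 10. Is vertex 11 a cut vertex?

Yes

Deleting 11 raises the number of components from 1 to 2, so 11 is a cut vertex.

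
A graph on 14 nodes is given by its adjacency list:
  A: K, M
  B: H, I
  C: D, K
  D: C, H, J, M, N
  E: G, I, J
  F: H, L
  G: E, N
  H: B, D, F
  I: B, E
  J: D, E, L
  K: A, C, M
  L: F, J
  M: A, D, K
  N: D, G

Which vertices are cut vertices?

Removing D increases the component count from 1 to 2, so D is a cut vertex.
By contrast removing G leaves 1 component; it is not a cut vertex. No other vertex is a cut vertex either.

D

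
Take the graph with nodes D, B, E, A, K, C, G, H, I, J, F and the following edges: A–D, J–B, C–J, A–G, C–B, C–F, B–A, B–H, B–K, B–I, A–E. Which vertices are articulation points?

Removing A increases the component count from 1 to 4, so A is a cut vertex.
Removing B increases the component count from 1 to 5, so B is a cut vertex.
Removing C increases the component count from 1 to 2, so C is a cut vertex.
By contrast removing I leaves 1 component; it is not a cut vertex. No other vertex is a cut vertex either.

A, B, C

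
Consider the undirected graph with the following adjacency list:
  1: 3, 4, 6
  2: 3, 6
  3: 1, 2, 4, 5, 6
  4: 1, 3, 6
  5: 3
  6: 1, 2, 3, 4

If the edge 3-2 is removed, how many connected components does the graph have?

3 and 2 are still connected via 3-6-2, so the component count stays at 1.

1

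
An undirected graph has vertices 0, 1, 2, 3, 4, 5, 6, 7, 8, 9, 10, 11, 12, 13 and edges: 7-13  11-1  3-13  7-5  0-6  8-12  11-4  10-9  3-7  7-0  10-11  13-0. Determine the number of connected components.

4

2 is isolated — a component by itself.
Starting from 8 we can reach 8, 12. That is one component of size 2.
Starting from 1 we can reach 1, 4, 9, 10, 11. That is one component of size 5.
Starting from 0 we can reach 0, 3, 5, 6, 7, 13. That is one component of size 6.
Total: 4 components.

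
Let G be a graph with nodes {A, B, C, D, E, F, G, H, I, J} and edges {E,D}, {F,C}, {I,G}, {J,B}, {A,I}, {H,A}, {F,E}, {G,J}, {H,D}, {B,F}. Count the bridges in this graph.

The edges on the cycle H-A-I-G-J-B-F-E-D-H are not bridges since each lies on that cycle.
But removing C - F disconnects C from F — this is a bridge.

1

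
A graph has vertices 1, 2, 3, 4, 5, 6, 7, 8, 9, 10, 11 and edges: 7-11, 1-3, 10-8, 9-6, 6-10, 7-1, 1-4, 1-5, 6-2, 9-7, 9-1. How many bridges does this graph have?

8

The edges on the cycle 9-7-1-9 are not bridges since each lies on that cycle.
But removing 4-1 disconnects 4 from 1; removing 8-10 disconnects 8 from 10; removing 1-5 disconnects 1 from 5; removing 6-2 disconnects 6 from 2 — these are bridges.
In total 8 edges are bridges.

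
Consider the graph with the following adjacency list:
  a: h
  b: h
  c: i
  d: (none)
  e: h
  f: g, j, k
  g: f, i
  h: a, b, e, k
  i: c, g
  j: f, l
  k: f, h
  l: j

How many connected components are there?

d is isolated — a component by itself.
Starting from a we can reach a, b, c, e, f, g, h, i, j, k, l. That is one component of size 11.
Total: 2 components.

2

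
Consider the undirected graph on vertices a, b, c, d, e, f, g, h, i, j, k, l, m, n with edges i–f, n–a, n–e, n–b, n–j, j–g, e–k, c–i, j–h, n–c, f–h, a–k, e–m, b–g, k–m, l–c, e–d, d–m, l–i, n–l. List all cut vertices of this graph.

Removing n increases the component count from 1 to 2, so n is a cut vertex.
By contrast removing h leaves 1 component; it is not a cut vertex. No other vertex is a cut vertex either.

n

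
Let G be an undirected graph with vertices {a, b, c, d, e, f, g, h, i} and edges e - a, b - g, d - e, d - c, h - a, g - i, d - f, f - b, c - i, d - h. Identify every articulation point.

Removing d increases the component count from 1 to 2, so d is a cut vertex.
By contrast removing g leaves 1 component; it is not a cut vertex. No other vertex is a cut vertex either.

d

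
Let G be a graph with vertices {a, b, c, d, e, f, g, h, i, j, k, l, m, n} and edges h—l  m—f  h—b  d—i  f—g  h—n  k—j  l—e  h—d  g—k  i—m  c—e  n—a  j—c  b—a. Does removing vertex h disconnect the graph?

Deleting h raises the number of components from 1 to 2, so h is a cut vertex.

Yes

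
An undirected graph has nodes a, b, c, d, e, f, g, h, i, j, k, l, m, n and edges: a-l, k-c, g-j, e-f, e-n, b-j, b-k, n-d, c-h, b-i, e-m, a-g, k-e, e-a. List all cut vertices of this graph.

a, b, c, e, k, n

Removing a increases the component count from 1 to 2, so a is a cut vertex.
Removing b increases the component count from 1 to 2, so b is a cut vertex.
Removing c increases the component count from 1 to 2, so c is a cut vertex.
Likewise e, k, n are cut vertices.
By contrast removing j leaves 1 component; it is not a cut vertex. No other vertex is a cut vertex either.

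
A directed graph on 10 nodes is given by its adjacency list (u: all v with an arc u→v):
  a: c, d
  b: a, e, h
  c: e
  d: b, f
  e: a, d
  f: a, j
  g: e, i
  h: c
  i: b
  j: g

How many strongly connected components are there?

1

{a, b, c, d, e, f, g, h, i, j} are all mutually reachable — one SCC of size 10.
That gives 1 strongly connected component.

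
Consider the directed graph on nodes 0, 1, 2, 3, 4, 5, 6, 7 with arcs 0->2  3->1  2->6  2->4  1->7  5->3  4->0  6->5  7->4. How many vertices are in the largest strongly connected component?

8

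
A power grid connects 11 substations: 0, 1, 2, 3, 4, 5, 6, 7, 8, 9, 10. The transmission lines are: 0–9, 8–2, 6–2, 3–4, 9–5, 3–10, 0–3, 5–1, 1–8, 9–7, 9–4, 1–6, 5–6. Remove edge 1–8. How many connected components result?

1 and 8 are still connected via 1-6-2-8, so the component count stays at 1.

1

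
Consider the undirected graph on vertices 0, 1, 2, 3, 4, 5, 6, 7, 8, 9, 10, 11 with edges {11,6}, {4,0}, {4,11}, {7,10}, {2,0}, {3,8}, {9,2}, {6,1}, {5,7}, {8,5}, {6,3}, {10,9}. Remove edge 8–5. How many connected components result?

8 and 5 are still connected via 8-3-6-11-4-0-2-9-10-7-5, so the component count stays at 1.

1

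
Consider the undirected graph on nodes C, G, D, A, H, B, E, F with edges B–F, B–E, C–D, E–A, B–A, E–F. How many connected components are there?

4

G is isolated — a component by itself.
H is isolated — a component by itself.
Starting from C we can reach C, D. That is one component of size 2.
Starting from A we can reach A, B, E, F. That is one component of size 4.
Total: 4 components.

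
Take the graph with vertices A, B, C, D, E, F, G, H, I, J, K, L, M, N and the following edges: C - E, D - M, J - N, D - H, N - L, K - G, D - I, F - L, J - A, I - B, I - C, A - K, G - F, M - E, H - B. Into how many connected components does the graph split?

2

Starting from A we can reach A, F, G, J, K, L, N. That is one component of size 7.
Starting from B we can reach B, C, D, E, H, I, M. That is one component of size 7.
Total: 2 components.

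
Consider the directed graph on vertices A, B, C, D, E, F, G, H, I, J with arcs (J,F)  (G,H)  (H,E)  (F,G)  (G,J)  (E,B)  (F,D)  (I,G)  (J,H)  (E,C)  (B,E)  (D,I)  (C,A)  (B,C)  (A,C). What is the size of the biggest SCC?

{D, F, G, I, J} are all mutually reachable — one SCC of size 5.
{A, C} are all mutually reachable — one SCC of size 2.
{B, E} are all mutually reachable — one SCC of size 2.
{H} is an SCC by itself.
The largest has 5 vertices.

5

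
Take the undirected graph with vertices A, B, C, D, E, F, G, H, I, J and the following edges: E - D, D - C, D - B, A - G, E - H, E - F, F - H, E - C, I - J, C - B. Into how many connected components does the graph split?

Starting from I we can reach I, J. That is one component of size 2.
Starting from A we can reach A, G. That is one component of size 2.
Starting from B we can reach B, C, D, E, F, H. That is one component of size 6.
Total: 3 components.

3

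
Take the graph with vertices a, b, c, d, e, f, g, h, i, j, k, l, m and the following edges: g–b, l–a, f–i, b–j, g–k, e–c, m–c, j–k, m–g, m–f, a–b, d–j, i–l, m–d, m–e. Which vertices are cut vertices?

Removing m increases the component count from 2 to 3, so m is a cut vertex.
By contrast removing e leaves 2 components; it is not a cut vertex. No other vertex is a cut vertex either.

m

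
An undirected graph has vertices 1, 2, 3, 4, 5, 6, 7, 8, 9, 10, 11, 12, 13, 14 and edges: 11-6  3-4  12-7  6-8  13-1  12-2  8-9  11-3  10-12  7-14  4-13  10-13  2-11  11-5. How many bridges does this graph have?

The edges on the cycle 10-12-2-11-3-4-13-10 are not bridges since each lies on that cycle.
But removing 7-14 disconnects 7 from 14; removing 6-11 disconnects 6 from 11; removing 6-8 disconnects 6 from 8; removing 13-1 disconnects 13 from 1 — these are bridges.
In total 7 edges are bridges.

7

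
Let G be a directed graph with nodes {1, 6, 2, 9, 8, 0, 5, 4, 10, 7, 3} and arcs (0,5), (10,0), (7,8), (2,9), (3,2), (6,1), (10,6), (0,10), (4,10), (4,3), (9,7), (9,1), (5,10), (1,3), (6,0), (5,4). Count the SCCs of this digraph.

4

{0, 4, 5, 6, 10} are all mutually reachable — one SCC of size 5.
{1, 2, 3, 9} are all mutually reachable — one SCC of size 4.
{8} is an SCC by itself.
{7} is an SCC by itself.
That gives 4 strongly connected components.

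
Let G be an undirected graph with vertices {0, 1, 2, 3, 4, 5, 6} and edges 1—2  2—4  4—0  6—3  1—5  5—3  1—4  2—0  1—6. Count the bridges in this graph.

0

The edges on the cycle 1-6-3-5-1 are not bridges since each lies on that cycle.
Every edge lies on some cycle, so there are no bridges.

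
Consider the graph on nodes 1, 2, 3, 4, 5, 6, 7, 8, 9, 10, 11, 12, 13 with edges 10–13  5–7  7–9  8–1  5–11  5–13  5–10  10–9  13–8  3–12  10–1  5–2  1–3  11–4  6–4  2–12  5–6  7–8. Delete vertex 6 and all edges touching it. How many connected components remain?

1

With 6 gone, the remaining components are: {1, 2, 3, 4, 5, 7, 8, 9, 10, 11, 12, 13}.
That is 1 component.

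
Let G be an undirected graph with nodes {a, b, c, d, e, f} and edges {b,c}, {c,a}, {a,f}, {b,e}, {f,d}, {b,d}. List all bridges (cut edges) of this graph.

b-e

The edges on the cycle b-c-a-f-d-b are not bridges since each lies on that cycle.
But removing b–e disconnects b from e — this is a bridge.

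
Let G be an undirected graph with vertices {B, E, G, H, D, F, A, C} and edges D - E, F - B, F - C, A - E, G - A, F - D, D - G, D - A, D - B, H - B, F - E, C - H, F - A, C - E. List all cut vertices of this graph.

Removing E, for instance, still leaves 1 component. No single vertex removal increases the component count — the graph has no articulation points.

none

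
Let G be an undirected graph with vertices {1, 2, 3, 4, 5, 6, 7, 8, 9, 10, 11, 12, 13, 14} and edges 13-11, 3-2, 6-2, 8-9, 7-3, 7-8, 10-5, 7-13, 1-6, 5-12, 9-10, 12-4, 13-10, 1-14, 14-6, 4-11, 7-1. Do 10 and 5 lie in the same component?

Yes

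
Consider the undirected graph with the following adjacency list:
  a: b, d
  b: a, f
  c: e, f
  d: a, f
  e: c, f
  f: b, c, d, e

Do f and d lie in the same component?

From f we can reach a, b, c, d, e, f, which includes d.

Yes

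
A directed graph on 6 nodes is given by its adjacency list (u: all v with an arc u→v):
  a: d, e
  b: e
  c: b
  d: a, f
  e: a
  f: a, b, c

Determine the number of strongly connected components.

{a, b, c, d, e, f} are all mutually reachable — one SCC of size 6.
That gives 1 strongly connected component.

1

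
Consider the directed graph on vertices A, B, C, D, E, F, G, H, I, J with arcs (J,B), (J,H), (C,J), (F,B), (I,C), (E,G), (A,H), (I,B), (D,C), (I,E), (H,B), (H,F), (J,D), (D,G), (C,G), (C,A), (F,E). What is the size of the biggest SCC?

3

{C, D, J} are all mutually reachable — one SCC of size 3.
{B} is an SCC by itself.
{F} is an SCC by itself.
{H} is an SCC by itself.
{A} is an SCC by itself.
(and 3 more singleton SCCs)
The largest has 3 vertices.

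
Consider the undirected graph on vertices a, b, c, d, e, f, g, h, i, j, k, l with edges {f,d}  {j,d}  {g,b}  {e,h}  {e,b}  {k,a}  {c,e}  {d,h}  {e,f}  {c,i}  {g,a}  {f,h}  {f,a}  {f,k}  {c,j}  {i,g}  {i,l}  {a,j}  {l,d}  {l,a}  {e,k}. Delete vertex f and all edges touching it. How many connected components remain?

1

With f gone, the remaining components are: {a, b, c, d, e, g, h, i, j, k, l}.
That is 1 component.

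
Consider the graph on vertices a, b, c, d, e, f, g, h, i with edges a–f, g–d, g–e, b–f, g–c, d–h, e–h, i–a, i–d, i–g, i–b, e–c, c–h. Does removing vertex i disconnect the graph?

Deleting i raises the number of components from 1 to 2, so i is a cut vertex.

Yes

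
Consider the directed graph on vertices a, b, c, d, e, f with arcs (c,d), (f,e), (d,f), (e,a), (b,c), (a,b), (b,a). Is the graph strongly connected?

Yes

From b we can reach every vertex (a, b, c, d, e, f), and every vertex can reach b (a, b, c, d, e, f). So the whole graph is one strongly connected component.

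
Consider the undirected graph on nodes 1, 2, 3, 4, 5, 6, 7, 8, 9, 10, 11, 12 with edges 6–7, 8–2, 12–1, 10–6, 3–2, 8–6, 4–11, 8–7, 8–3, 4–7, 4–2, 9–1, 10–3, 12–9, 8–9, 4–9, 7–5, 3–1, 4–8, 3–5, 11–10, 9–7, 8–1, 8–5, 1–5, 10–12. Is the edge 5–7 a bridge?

No

After removing 5–7, the path 5-8-7 still connects them, so the edge is not a bridge.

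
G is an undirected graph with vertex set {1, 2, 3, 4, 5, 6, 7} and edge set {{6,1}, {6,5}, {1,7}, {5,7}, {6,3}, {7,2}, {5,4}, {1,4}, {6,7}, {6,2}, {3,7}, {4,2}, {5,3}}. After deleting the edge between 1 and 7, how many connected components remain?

1 and 7 are still connected via 1-6-7, so the component count stays at 1.

1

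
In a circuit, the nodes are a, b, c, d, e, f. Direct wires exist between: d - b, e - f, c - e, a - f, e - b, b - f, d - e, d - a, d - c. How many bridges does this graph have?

The edges on the cycle d-c-e-d are not bridges since each lies on that cycle.
Every edge lies on some cycle, so there are no bridges.

0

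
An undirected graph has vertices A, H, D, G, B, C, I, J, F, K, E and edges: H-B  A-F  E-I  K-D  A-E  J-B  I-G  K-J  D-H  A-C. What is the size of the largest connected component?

6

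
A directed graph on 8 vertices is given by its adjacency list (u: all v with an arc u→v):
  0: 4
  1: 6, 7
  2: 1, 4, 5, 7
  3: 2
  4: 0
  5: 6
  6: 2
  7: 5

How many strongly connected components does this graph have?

3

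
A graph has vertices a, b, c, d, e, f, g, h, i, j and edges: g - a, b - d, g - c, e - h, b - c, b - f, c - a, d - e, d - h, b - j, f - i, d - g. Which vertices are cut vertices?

b, d, f

Removing b increases the component count from 1 to 3, so b is a cut vertex.
Removing d increases the component count from 1 to 2, so d is a cut vertex.
Removing f increases the component count from 1 to 2, so f is a cut vertex.
By contrast removing a leaves 1 component; it is not a cut vertex. No other vertex is a cut vertex either.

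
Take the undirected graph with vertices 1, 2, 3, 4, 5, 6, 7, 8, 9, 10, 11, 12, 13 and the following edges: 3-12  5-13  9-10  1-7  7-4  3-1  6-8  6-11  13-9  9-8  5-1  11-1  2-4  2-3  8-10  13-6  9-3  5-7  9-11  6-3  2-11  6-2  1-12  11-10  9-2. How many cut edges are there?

0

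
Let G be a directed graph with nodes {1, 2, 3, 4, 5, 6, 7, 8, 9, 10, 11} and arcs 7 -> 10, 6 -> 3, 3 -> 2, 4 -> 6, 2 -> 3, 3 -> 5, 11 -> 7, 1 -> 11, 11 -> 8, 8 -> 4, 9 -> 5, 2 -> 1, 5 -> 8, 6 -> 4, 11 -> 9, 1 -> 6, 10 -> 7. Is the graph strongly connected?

No

There is no directed path from 7 to 6, so the graph is not strongly connected.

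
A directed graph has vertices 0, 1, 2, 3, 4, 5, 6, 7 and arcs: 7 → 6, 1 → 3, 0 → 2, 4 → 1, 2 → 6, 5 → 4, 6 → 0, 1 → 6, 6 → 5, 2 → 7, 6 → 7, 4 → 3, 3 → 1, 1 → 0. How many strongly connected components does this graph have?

{0, 1, 2, 3, 4, 5, 6, 7} are all mutually reachable — one SCC of size 8.
That gives 1 strongly connected component.

1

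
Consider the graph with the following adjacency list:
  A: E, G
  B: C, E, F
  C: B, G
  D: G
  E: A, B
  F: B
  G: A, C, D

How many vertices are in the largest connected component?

Starting from A we can reach A, B, C, D, E, F, G. That is one component of size 7.
The largest has 7 vertices.

7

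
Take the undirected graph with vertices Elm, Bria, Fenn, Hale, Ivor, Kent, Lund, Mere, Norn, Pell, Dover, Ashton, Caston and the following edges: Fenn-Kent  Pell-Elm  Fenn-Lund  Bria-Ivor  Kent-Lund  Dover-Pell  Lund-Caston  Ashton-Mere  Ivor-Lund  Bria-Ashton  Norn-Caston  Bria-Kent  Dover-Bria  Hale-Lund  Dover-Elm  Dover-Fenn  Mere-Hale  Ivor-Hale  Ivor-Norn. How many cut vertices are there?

Removing Dover increases the component count from 1 to 2, so Dover is a cut vertex.
By contrast removing Caston leaves 1 component; it is not a cut vertex. No other vertex is a cut vertex either.

1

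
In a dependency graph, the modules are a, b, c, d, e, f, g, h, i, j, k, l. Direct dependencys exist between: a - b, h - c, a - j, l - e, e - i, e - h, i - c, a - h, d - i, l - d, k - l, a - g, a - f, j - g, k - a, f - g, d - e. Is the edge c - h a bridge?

No

After removing c - h, the path c-i-e-h still connects them, so the edge is not a bridge.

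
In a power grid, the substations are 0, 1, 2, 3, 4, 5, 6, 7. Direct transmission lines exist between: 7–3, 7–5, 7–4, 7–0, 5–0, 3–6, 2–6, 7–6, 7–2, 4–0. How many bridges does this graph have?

The edges on the cycle 7-2-6-7 are not bridges since each lies on that cycle.
Every edge lies on some cycle, so there are no bridges.

0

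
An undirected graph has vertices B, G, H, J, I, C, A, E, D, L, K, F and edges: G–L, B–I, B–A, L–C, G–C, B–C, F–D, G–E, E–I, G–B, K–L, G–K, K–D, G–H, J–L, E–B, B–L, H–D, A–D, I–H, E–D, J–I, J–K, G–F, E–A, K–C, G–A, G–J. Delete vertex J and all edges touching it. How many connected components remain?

With J gone, the remaining components are: {A, B, C, D, E, F, G, H, I, K, L}.
That is 1 component.

1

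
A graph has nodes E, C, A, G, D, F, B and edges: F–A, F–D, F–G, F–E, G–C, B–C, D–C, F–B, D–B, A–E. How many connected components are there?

Starting from A we can reach A, B, C, D, E, F, G. That is one component of size 7.
Total: 1 component.

1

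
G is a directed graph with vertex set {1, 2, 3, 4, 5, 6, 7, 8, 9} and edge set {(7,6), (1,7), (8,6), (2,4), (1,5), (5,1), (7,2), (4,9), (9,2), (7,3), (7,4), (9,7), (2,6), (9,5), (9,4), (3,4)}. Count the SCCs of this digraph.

3

{1, 2, 3, 4, 5, 7, 9} are all mutually reachable — one SCC of size 7.
{8} is an SCC by itself.
{6} is an SCC by itself.
That gives 3 strongly connected components.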